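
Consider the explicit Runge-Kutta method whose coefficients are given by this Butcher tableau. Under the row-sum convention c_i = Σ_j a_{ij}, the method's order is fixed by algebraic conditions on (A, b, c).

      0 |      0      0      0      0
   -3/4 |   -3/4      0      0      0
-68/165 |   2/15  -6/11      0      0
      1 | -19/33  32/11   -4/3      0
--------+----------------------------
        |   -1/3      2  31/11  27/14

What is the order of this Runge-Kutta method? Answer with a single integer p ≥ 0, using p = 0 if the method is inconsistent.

0

b = (-1/3, 2, 31/11, 27/14)
c = (0, -3/4, -68/165, 1)
Ac = (0, 0, 9/22, -808/495)
Σ b_i: (-1/3)·1 + 2·1 + 31/11·1 + 27/14·1 = 2963/462 ≠ 1 ⇒ order 0.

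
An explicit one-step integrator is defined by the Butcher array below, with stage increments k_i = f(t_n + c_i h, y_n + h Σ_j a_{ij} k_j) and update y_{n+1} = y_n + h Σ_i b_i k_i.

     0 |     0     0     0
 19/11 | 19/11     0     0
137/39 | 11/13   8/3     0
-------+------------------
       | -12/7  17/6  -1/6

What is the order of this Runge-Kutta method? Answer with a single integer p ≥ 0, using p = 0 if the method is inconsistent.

0

b = (-12/7, 17/6, -1/6)
c = (0, 19/11, 137/39)
Ac = (0, 0, 152/33)
Σ b_i: (-12/7)·1 + 17/6·1 + (-1/6)·1 = 20/21 ≠ 1 ⇒ order 0.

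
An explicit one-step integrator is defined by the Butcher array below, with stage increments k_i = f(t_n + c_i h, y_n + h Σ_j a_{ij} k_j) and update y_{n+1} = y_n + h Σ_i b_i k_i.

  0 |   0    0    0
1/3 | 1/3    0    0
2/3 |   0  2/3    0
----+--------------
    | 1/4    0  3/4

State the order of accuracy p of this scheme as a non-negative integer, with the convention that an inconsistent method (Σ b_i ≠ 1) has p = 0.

3

b = (1/4, 0, 3/4)
c = (0, 1/3, 2/3)
Ac = (0, 0, 2/9)
Σ b_i: 1/4·1 + 3/4·1 = 1 ✓
b·c: 3/4·2/3 = 1/2 ✓
b·c²: 3/4·4/9 = 1/3 ✓
b·Ac: 3/4·2/9 = 1/6 ✓; 3 stages ⇒ order 3.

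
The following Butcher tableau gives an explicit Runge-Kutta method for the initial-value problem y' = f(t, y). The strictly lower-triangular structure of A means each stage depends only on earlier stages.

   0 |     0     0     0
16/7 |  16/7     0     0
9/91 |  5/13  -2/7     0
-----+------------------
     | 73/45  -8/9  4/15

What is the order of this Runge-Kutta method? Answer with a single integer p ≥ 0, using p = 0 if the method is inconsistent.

b = (73/45, -8/9, 4/15)
c = (0, 16/7, 9/91)
Ac = (0, 0, -32/49)
Σ b_i: 73/45·1 + (-8/9)·1 + 4/15·1 = 1 ✓
b·c: (-8/9)·16/7 + 4/15·9/91 = -8212/4095 ≠ 1/2 ⇒ order 1.

1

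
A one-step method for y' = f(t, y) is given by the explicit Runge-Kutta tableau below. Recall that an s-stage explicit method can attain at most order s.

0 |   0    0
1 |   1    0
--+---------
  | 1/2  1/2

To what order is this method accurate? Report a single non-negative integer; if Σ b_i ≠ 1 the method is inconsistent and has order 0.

b = (1/2, 1/2)
c = (0, 1)
Σ b_i: 1/2·1 + 1/2·1 = 1 ✓
b·c: 1/2·1 = 1/2 ✓; 2 stages ⇒ order 2.

2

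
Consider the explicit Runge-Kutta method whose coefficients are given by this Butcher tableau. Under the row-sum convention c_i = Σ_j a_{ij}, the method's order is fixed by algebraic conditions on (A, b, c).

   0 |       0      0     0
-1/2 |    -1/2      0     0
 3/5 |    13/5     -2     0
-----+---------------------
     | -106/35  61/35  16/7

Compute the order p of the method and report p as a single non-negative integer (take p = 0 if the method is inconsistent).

2

b = (-106/35, 61/35, 16/7)
c = (0, -1/2, 3/5)
Ac = (0, 0, 1)
Σ b_i: (-106/35)·1 + 61/35·1 + 16/7·1 = 1 ✓
b·c: 61/35·(-1/2) + 16/7·3/5 = 1/2 ✓
b·c²: 61/35·1/4 + 16/7·9/25 = 881/700 ≠ 1/3 ⇒ order 2.
b·Ac: 16/7·1 = 16/7 ≠ 1/6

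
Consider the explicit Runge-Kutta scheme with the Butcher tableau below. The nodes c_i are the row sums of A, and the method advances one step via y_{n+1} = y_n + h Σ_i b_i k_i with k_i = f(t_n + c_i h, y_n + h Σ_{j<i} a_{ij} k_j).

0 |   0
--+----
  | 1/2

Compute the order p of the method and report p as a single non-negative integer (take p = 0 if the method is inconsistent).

b = (1/2)
c = (0)
Σ b_i: 1/2·1 = 1/2 ≠ 1 ⇒ order 0.

0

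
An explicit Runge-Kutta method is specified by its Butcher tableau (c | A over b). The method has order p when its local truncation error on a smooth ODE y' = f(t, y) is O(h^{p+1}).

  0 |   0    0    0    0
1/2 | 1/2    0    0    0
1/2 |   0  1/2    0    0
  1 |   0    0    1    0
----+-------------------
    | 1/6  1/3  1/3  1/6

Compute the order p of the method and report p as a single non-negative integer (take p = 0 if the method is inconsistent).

4

b = (1/6, 1/3, 1/3, 1/6)
c = (0, 1/2, 1/2, 1)
Ac = (0, 0, 1/4, 1/2)
Σ b_i: 1/6·1 + 1/3·1 + 1/3·1 + 1/6·1 = 1 ✓
b·c: 1/3·1/2 + 1/3·1/2 + 1/6·1 = 1/2 ✓
b·c²: 1/3·1/4 + 1/3·1/4 + 1/6·1 = 1/3 ✓
b·Ac: 1/3·1/4 + 1/6·1/2 = 1/6 ✓
b·c³: 1/3·1/8 + 1/3·1/8 + 1/6·1 = 1/4 ✓
b·(c∘Ac): 1/3·1/8 + 1/6·1/2 = 1/8 ✓
b·Ac²: 1/3·1/8 + 1/6·1/4 = 1/12 ✓
b·A²c: 1/6·1/4 = 1/24 ✓; 4 stages ⇒ order 4.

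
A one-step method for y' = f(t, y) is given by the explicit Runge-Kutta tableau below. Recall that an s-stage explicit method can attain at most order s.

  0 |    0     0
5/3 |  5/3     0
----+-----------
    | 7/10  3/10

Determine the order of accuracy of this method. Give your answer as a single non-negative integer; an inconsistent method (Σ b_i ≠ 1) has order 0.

2

b = (7/10, 3/10)
c = (0, 5/3)
Σ b_i: 7/10·1 + 3/10·1 = 1 ✓
b·c: 3/10·5/3 = 1/2 ✓; 2 stages ⇒ order 2.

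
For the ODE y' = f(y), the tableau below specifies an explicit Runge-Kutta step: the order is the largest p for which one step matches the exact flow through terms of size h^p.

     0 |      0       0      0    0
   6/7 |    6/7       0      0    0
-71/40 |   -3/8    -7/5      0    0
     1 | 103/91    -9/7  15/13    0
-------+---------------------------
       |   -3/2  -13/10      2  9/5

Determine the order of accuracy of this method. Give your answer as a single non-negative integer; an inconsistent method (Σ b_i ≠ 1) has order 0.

1

b = (-3/2, -13/10, 2, 9/5)
c = (0, 6/7, -71/40, 1)
Ac = (0, 0, -6/5, -16053/5096)
Σ b_i: (-3/2)·1 + (-13/10)·1 + 2·1 + 9/5·1 = 1 ✓
b·c: (-13/10)·6/7 + 2·(-71/40) + 9/5·1 = -401/140 ≠ 1/2 ⇒ order 1.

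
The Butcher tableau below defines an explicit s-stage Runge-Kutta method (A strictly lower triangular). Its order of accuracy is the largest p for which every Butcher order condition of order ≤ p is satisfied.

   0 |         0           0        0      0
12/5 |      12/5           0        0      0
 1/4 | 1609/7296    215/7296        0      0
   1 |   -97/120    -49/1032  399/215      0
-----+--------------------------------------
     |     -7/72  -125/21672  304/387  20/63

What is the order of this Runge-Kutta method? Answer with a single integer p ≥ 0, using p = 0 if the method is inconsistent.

b = (-7/72, -125/21672, 304/387, 20/63)
c = (0, 12/5, 1/4, 1)
Ac = (0, 0, 43/608, 7/20)
Σ b_i: (-7/72)·1 + (-125/21672)·1 + 304/387·1 + 20/63·1 = 1 ✓
b·c: (-125/21672)·12/5 + 304/387·1/4 + 20/63·1 = 1/2 ✓
b·c²: (-125/21672)·144/25 + 304/387·1/16 + 20/63·1 = 1/3 ✓
b·Ac: 304/387·43/608 + 20/63·7/20 = 1/6 ✓
b·c³: (-125/21672)·1728/125 + 304/387·1/64 + 20/63·1 = 1/4 ✓
b·(c∘Ac): 304/387·43/2432 + 20/63·7/20 = 1/8 ✓
b·Ac²: 304/387·129/760 + 20/63·(-63/400) = 1/12 ✓
b·A²c: 20/63·21/160 = 1/24 ✓; 4 stages ⇒ order 4.

4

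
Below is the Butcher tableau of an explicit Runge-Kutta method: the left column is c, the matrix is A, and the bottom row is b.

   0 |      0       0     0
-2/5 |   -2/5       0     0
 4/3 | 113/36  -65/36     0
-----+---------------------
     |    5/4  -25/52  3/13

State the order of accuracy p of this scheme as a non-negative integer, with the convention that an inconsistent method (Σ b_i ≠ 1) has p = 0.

3

b = (5/4, -25/52, 3/13)
c = (0, -2/5, 4/3)
Ac = (0, 0, 13/18)
Σ b_i: 5/4·1 + (-25/52)·1 + 3/13·1 = 1 ✓
b·c: (-25/52)·(-2/5) + 3/13·4/3 = 1/2 ✓
b·c²: (-25/52)·4/25 + 3/13·16/9 = 1/3 ✓
b·Ac: 3/13·13/18 = 1/6 ✓; 3 stages ⇒ order 3.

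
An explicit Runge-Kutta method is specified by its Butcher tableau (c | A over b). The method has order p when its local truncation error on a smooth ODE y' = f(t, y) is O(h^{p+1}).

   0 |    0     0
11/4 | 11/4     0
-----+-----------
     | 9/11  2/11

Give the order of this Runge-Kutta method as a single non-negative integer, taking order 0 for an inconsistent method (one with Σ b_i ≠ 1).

b = (9/11, 2/11)
c = (0, 11/4)
Σ b_i: 9/11·1 + 2/11·1 = 1 ✓
b·c: 2/11·11/4 = 1/2 ✓; 2 stages ⇒ order 2.

2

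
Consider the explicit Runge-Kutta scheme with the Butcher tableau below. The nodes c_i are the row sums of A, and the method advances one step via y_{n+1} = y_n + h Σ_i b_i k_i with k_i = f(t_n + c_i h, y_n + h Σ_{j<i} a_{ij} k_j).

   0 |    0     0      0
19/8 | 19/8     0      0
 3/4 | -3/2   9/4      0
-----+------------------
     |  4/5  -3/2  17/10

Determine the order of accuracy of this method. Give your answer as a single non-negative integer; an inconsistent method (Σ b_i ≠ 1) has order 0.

b = (4/5, -3/2, 17/10)
c = (0, 19/8, 3/4)
Ac = (0, 0, 171/32)
Σ b_i: 4/5·1 + (-3/2)·1 + 17/10·1 = 1 ✓
b·c: (-3/2)·19/8 + 17/10·3/4 = -183/80 ≠ 1/2 ⇒ order 1.

1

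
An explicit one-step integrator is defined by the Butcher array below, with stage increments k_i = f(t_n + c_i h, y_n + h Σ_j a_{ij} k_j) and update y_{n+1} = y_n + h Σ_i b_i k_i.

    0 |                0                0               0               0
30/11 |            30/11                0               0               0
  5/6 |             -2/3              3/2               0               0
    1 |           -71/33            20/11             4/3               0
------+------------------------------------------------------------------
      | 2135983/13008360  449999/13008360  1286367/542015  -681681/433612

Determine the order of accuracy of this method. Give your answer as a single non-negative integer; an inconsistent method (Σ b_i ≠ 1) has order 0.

3

b = (2135983/13008360, 449999/13008360, 1286367/542015, -681681/433612)
c = (0, 30/11, 5/6, 1)
Ac = (0, 0, 45/11, 6610/1089)
Σ b_i: 2135983/13008360·1 + 449999/13008360·1 + 1286367/542015·1 + (-681681/433612)·1 = 1 ✓
b·c: 449999/13008360·30/11 + 1286367/542015·5/6 + (-681681/433612)·1 = 1/2 ✓
b·c²: 449999/13008360·900/121 + 1286367/542015·25/36 + (-681681/433612)·1 = 1/3 ✓
b·Ac: 1286367/542015·45/11 + (-681681/433612)·6610/1089 = 1/6 ✓
b·c³: 449999/13008360·27000/1331 + 1286367/542015·125/216 + (-681681/433612)·1 = 43191937/85855176 ≠ 1/4 ⇒ order 3.
b·(c∘Ac): 1286367/542015·75/22 + (-681681/433612)·6610/1089 = -5192435/3577299 ≠ 1/8
b·Ac²: 1286367/542015·1350/121 + (-681681/433612)·519275/35937 = 161529415/42927588 ≠ 1/12
b·A²c: (-681681/433612)·60/11 = -929565/108403 ≠ 1/24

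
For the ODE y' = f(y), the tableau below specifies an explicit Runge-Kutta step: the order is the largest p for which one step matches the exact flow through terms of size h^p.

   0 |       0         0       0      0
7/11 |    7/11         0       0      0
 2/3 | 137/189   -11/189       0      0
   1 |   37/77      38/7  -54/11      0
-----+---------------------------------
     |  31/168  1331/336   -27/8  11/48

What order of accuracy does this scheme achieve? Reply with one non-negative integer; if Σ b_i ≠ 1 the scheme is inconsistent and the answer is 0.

b = (31/168, 1331/336, -27/8, 11/48)
c = (0, 7/11, 2/3, 1)
Ac = (0, 0, -1/27, 2/11)
Σ b_i: 31/168·1 + 1331/336·1 + (-27/8)·1 + 11/48·1 = 1 ✓
b·c: 1331/336·7/11 + (-27/8)·2/3 + 11/48·1 = 1/2 ✓
b·c²: 1331/336·49/121 + (-27/8)·4/9 + 11/48·1 = 1/3 ✓
b·Ac: (-27/8)·(-1/27) + 11/48·2/11 = 1/6 ✓
b·c³: 1331/336·343/1331 + (-27/8)·8/27 + 11/48·1 = 1/4 ✓
b·(c∘Ac): (-27/8)·(-2/81) + 11/48·2/11 = 1/8 ✓
b·Ac²: (-27/8)·(-7/297) + 11/48·2/121 = 1/12 ✓
b·A²c: 11/48·2/11 = 1/24 ✓; 4 stages ⇒ order 4.

4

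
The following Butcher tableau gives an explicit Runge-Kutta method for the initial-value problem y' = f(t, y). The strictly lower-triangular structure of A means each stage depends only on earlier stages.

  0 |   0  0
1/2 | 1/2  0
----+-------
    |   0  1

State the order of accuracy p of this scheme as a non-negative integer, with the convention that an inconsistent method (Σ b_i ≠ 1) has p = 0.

2

b = (0, 1)
c = (0, 1/2)
Σ b_i: 1·1 = 1 ✓
b·c: 1·1/2 = 1/2 ✓; 2 stages ⇒ order 2.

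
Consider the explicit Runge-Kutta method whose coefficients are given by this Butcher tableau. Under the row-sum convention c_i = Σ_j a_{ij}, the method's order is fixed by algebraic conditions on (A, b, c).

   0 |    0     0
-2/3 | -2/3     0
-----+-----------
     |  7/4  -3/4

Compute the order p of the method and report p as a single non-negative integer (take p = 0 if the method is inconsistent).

2

b = (7/4, -3/4)
c = (0, -2/3)
Σ b_i: 7/4·1 + (-3/4)·1 = 1 ✓
b·c: (-3/4)·(-2/3) = 1/2 ✓; 2 stages ⇒ order 2.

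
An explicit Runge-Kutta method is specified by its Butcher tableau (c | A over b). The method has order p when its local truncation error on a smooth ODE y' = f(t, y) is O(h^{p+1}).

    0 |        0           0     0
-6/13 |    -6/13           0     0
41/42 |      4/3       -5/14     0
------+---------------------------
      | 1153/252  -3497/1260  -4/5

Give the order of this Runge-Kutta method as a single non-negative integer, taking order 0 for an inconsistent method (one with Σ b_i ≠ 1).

2

b = (1153/252, -3497/1260, -4/5)
c = (0, -6/13, 41/42)
Ac = (0, 0, 15/91)
Σ b_i: 1153/252·1 + (-3497/1260)·1 + (-4/5)·1 = 1 ✓
b·c: (-3497/1260)·(-6/13) + (-4/5)·41/42 = 1/2 ✓
b·c²: (-3497/1260)·36/169 + (-4/5)·1681/1764 = -7760/5733 ≠ 1/3 ⇒ order 2.
b·Ac: (-4/5)·15/91 = -12/91 ≠ 1/6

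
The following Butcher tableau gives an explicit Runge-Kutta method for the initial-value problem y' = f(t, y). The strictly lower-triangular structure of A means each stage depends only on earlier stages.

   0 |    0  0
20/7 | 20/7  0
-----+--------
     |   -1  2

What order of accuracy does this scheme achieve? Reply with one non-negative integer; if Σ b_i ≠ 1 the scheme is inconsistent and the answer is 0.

b = (-1, 2)
c = (0, 20/7)
Σ b_i: (-1)·1 + 2·1 = 1 ✓
b·c: 2·20/7 = 40/7 ≠ 1/2 ⇒ order 1.

1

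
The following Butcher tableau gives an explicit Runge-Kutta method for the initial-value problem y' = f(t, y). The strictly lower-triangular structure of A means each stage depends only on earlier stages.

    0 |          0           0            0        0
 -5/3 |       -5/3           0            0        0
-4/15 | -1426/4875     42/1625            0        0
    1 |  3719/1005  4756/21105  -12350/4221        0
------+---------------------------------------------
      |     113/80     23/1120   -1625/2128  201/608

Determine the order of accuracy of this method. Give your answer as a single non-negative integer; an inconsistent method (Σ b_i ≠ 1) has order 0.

4

b = (113/80, 23/1120, -1625/2128, 201/608)
c = (0, -5/3, -4/15, 1)
Ac = (0, 0, -14/325, 244/603)
Σ b_i: 113/80·1 + 23/1120·1 + (-1625/2128)·1 + 201/608·1 = 1 ✓
b·c: 23/1120·(-5/3) + (-1625/2128)·(-4/15) + 201/608·1 = 1/2 ✓
b·c²: 23/1120·25/9 + (-1625/2128)·16/225 + 201/608·1 = 1/3 ✓
b·Ac: (-1625/2128)·(-14/325) + 201/608·244/603 = 1/6 ✓
b·c³: 23/1120·(-125/27) + (-1625/2128)·(-64/3375) + 201/608·1 = 1/4 ✓
b·(c∘Ac): (-1625/2128)·56/4875 + 201/608·244/603 = 1/8 ✓
b·Ac²: (-1625/2128)·14/195 + 201/608·28/67 = 1/12 ✓
b·A²c: 201/608·76/603 = 1/24 ✓; 4 stages ⇒ order 4.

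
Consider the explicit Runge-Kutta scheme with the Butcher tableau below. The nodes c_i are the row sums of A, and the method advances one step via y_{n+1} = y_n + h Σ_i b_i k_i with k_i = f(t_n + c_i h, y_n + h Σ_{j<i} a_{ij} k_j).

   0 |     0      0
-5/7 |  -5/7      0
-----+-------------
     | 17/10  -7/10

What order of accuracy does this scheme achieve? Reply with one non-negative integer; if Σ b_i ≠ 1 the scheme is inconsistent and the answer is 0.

2

b = (17/10, -7/10)
c = (0, -5/7)
Σ b_i: 17/10·1 + (-7/10)·1 = 1 ✓
b·c: (-7/10)·(-5/7) = 1/2 ✓; 2 stages ⇒ order 2.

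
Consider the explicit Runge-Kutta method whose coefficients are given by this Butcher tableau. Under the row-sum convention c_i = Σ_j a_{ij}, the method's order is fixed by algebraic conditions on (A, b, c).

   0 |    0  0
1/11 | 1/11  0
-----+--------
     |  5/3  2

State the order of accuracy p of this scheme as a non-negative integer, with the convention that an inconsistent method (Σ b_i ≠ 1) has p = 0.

0

b = (5/3, 2)
c = (0, 1/11)
Σ b_i: 5/3·1 + 2·1 = 11/3 ≠ 1 ⇒ order 0.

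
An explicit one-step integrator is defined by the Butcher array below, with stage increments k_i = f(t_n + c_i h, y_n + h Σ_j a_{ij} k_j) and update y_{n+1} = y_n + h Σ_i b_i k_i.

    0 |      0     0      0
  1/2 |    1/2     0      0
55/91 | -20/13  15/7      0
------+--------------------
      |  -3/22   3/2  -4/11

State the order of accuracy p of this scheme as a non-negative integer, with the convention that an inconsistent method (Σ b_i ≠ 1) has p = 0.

b = (-3/22, 3/2, -4/11)
c = (0, 1/2, 55/91)
Ac = (0, 0, 15/14)
Σ b_i: (-3/22)·1 + 3/2·1 + (-4/11)·1 = 1 ✓
b·c: 3/2·1/2 + (-4/11)·55/91 = 193/364 ≠ 1/2 ⇒ order 1.

1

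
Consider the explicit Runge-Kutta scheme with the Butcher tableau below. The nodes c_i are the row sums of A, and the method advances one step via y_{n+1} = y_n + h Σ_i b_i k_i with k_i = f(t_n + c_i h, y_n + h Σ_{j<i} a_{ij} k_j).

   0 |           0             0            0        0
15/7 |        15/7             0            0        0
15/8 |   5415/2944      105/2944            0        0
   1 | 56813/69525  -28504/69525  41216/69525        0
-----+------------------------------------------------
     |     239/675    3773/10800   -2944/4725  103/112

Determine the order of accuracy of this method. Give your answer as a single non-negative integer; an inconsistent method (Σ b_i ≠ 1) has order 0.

4

b = (239/675, 3773/10800, -2944/4725, 103/112)
c = (0, 15/7, 15/8, 1)
Ac = (0, 0, 225/2944, 24/103)
Σ b_i: 239/675·1 + 3773/10800·1 + (-2944/4725)·1 + 103/112·1 = 1 ✓
b·c: 3773/10800·15/7 + (-2944/4725)·15/8 + 103/112·1 = 1/2 ✓
b·c²: 3773/10800·225/49 + (-2944/4725)·225/64 + 103/112·1 = 1/3 ✓
b·Ac: (-2944/4725)·225/2944 + 103/112·24/103 = 1/6 ✓
b·c³: 3773/10800·3375/343 + (-2944/4725)·3375/512 + 103/112·1 = 1/4 ✓
b·(c∘Ac): (-2944/4725)·3375/23552 + 103/112·24/103 = 1/8 ✓
b·Ac²: (-2944/4725)·3375/20608 + 103/112·436/2163 = 1/12 ✓
b·A²c: 103/112·14/309 = 1/24 ✓; 4 stages ⇒ order 4.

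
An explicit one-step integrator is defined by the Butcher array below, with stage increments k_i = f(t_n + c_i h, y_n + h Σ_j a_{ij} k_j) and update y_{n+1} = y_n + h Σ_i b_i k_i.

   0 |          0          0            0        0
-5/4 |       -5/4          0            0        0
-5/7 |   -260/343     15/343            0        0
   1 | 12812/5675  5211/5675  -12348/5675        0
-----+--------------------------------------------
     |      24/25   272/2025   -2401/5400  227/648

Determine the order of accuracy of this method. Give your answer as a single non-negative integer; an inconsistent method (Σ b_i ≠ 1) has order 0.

b = (24/25, 272/2025, -2401/5400, 227/648)
c = (0, -5/4, -5/7, 1)
Ac = (0, 0, -75/1372, 369/908)
Σ b_i: 24/25·1 + 272/2025·1 + (-2401/5400)·1 + 227/648·1 = 1 ✓
b·c: 272/2025·(-5/4) + (-2401/5400)·(-5/7) + 227/648·1 = 1/2 ✓
b·c²: 272/2025·25/16 + (-2401/5400)·25/49 + 227/648·1 = 1/3 ✓
b·Ac: (-2401/5400)·(-75/1372) + 227/648·369/908 = 1/6 ✓
b·c³: 272/2025·(-125/64) + (-2401/5400)·(-125/343) + 227/648·1 = 1/4 ✓
b·(c∘Ac): (-2401/5400)·375/9604 + 227/648·369/908 = 1/8 ✓
b·Ac²: (-2401/5400)·375/5488 + 227/648·1179/3632 = 1/12 ✓
b·A²c: 227/648·27/227 = 1/24 ✓; 4 stages ⇒ order 4.

4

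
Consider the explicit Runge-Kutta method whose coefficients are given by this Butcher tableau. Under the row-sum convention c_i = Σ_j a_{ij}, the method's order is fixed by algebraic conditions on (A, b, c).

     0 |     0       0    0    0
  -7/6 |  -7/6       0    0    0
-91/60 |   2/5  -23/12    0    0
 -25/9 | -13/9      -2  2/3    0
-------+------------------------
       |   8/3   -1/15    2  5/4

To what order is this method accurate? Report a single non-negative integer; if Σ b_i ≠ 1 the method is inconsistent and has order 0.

b = (8/3, -1/15, 2, 5/4)
c = (0, -7/6, -91/60, -25/9)
Ac = (0, 0, 161/72, 119/90)
Σ b_i: 8/3·1 + (-1/15)·1 + 2·1 + 5/4·1 = 117/20 ≠ 1 ⇒ order 0.

0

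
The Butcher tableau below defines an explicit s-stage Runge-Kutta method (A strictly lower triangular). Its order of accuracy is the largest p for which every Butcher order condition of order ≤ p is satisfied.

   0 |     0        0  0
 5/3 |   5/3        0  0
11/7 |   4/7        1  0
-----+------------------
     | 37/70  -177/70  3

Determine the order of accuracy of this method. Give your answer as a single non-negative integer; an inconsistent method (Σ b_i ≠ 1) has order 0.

b = (37/70, -177/70, 3)
c = (0, 5/3, 11/7)
Ac = (0, 0, 5/3)
Σ b_i: 37/70·1 + (-177/70)·1 + 3·1 = 1 ✓
b·c: (-177/70)·5/3 + 3·11/7 = 1/2 ✓
b·c²: (-177/70)·25/9 + 3·121/49 = 113/294 ≠ 1/3 ⇒ order 2.
b·Ac: 3·5/3 = 5 ≠ 1/6

2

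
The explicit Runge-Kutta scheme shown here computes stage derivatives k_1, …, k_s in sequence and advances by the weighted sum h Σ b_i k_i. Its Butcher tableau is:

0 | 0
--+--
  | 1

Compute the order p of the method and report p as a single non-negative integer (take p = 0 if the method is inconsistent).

b = (1)
c = (0)
Σ b_i: 1·1 = 1 ✓; 1 stage ⇒ order 1.

1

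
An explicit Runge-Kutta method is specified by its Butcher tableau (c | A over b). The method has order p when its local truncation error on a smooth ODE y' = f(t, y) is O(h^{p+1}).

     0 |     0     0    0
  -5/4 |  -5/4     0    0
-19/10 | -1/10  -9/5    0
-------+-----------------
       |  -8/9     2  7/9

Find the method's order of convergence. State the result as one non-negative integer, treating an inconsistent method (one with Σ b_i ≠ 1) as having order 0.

b = (-8/9, 2, 7/9)
c = (0, -5/4, -19/10)
Ac = (0, 0, 9/4)
Σ b_i: (-8/9)·1 + 2·1 + 7/9·1 = 17/9 ≠ 1 ⇒ order 0.

0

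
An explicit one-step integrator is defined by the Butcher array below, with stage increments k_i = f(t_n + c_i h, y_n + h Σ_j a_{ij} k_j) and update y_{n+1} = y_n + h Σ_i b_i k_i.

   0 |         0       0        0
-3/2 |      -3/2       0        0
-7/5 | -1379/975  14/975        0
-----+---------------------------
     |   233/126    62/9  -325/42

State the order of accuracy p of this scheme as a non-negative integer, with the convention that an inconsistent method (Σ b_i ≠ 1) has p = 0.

b = (233/126, 62/9, -325/42)
c = (0, -3/2, -7/5)
Ac = (0, 0, -7/325)
Σ b_i: 233/126·1 + 62/9·1 + (-325/42)·1 = 1 ✓
b·c: 62/9·(-3/2) + (-325/42)·(-7/5) = 1/2 ✓
b·c²: 62/9·9/4 + (-325/42)·49/25 = 1/3 ✓
b·Ac: (-325/42)·(-7/325) = 1/6 ✓; 3 stages ⇒ order 3.

3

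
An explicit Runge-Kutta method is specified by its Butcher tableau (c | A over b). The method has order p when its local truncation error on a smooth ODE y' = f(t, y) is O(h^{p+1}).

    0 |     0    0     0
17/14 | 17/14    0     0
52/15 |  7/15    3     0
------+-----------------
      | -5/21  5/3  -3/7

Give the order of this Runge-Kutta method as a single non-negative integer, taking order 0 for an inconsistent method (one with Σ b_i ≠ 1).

1

b = (-5/21, 5/3, -3/7)
c = (0, 17/14, 52/15)
Ac = (0, 0, 51/14)
Σ b_i: (-5/21)·1 + 5/3·1 + (-3/7)·1 = 1 ✓
b·c: 5/3·17/14 + (-3/7)·52/15 = 113/210 ≠ 1/2 ⇒ order 1.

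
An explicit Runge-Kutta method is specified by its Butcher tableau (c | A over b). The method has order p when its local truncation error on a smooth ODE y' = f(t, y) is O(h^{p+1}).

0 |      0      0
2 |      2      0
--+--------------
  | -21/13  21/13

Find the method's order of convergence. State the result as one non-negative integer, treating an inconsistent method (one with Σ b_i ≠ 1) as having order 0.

b = (-21/13, 21/13)
c = (0, 2)
Σ b_i: (-21/13)·1 + 21/13·1 = 0 ≠ 1 ⇒ order 0.

0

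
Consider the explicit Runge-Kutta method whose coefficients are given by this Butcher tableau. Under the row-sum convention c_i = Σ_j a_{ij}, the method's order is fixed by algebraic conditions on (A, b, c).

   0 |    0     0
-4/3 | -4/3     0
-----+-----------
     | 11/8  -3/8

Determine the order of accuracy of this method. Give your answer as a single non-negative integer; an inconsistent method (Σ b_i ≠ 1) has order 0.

b = (11/8, -3/8)
c = (0, -4/3)
Σ b_i: 11/8·1 + (-3/8)·1 = 1 ✓
b·c: (-3/8)·(-4/3) = 1/2 ✓; 2 stages ⇒ order 2.

2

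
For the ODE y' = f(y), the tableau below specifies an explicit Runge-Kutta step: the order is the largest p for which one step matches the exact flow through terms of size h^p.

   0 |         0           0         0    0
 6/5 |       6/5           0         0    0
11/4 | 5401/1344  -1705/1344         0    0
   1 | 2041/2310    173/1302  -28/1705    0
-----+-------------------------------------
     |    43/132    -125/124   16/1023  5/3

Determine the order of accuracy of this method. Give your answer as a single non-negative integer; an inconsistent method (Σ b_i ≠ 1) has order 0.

4

b = (43/132, -125/124, 16/1023, 5/3)
c = (0, 6/5, 11/4, 1)
Ac = (0, 0, -341/224, 4/35)
Σ b_i: 43/132·1 + (-125/124)·1 + 16/1023·1 + 5/3·1 = 1 ✓
b·c: (-125/124)·6/5 + 16/1023·11/4 + 5/3·1 = 1/2 ✓
b·c²: (-125/124)·36/25 + 16/1023·121/16 + 5/3·1 = 1/3 ✓
b·Ac: 16/1023·(-341/224) + 5/3·4/35 = 1/6 ✓
b·c³: (-125/124)·216/125 + 16/1023·1331/64 + 5/3·1 = 1/4 ✓
b·(c∘Ac): 16/1023·(-3751/896) + 5/3·4/35 = 1/8 ✓
b·Ac²: 16/1023·(-1023/560) + 5/3·47/700 = 1/12 ✓
b·A²c: 5/3·1/40 = 1/24 ✓; 4 stages ⇒ order 4.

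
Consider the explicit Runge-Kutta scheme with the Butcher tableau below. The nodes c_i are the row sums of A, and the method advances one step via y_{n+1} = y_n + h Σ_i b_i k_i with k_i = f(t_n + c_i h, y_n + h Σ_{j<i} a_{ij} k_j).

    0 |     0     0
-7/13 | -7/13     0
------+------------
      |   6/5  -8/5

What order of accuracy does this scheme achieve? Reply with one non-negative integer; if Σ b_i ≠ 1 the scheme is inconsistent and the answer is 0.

0

b = (6/5, -8/5)
c = (0, -7/13)
Σ b_i: 6/5·1 + (-8/5)·1 = -2/5 ≠ 1 ⇒ order 0.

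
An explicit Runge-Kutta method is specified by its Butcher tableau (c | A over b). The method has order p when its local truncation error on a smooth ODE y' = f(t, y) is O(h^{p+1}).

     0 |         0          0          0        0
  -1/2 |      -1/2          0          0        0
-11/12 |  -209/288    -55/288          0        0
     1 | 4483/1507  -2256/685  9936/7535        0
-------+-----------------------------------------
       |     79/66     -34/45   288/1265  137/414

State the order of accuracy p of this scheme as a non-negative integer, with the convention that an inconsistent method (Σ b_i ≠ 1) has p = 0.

4

b = (79/66, -34/45, 288/1265, 137/414)
c = (0, -1/2, -11/12, 1)
Ac = (0, 0, 55/576, 60/137)
Σ b_i: 79/66·1 + (-34/45)·1 + 288/1265·1 + 137/414·1 = 1 ✓
b·c: (-34/45)·(-1/2) + 288/1265·(-11/12) + 137/414·1 = 1/2 ✓
b·c²: (-34/45)·1/4 + 288/1265·121/144 + 137/414·1 = 1/3 ✓
b·Ac: 288/1265·55/576 + 137/414·60/137 = 1/6 ✓
b·c³: (-34/45)·(-1/8) + 288/1265·(-1331/1728) + 137/414·1 = 1/4 ✓
b·(c∘Ac): 288/1265·(-605/6912) + 137/414·60/137 = 1/8 ✓
b·Ac²: 288/1265·(-55/1152) + 137/414·39/137 = 1/12 ✓
b·A²c: 137/414·69/548 = 1/24 ✓; 4 stages ⇒ order 4.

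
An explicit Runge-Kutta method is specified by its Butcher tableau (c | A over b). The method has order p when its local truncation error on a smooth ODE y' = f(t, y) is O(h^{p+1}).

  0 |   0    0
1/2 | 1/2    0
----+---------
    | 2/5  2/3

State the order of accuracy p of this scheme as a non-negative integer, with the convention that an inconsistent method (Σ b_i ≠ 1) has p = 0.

0

b = (2/5, 2/3)
c = (0, 1/2)
Σ b_i: 2/5·1 + 2/3·1 = 16/15 ≠ 1 ⇒ order 0.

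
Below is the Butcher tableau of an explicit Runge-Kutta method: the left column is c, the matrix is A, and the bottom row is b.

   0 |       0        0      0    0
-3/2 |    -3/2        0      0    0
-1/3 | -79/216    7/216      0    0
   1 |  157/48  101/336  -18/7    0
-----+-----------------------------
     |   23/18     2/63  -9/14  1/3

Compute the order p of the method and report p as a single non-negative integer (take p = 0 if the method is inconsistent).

b = (23/18, 2/63, -9/14, 1/3)
c = (0, -3/2, -1/3, 1)
Ac = (0, 0, -7/144, 13/32)
Σ b_i: 23/18·1 + 2/63·1 + (-9/14)·1 + 1/3·1 = 1 ✓
b·c: 2/63·(-3/2) + (-9/14)·(-1/3) + 1/3·1 = 1/2 ✓
b·c²: 2/63·9/4 + (-9/14)·1/9 + 1/3·1 = 1/3 ✓
b·Ac: (-9/14)·(-7/144) + 1/3·13/32 = 1/6 ✓
b·c³: 2/63·(-27/8) + (-9/14)·(-1/27) + 1/3·1 = 1/4 ✓
b·(c∘Ac): (-9/14)·7/432 + 1/3·13/32 = 1/8 ✓
b·Ac²: (-9/14)·7/96 + 1/3·25/64 = 1/12 ✓
b·A²c: 1/3·1/8 = 1/24 ✓; 4 stages ⇒ order 4.

4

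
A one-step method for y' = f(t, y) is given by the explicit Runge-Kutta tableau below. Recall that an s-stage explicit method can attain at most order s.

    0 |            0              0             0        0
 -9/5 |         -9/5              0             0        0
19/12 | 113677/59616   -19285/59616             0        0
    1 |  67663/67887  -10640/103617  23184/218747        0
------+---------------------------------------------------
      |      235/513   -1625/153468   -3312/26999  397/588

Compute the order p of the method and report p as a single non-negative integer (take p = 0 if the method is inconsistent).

b = (235/513, -1625/153468, -3312/26999, 397/588)
c = (0, -9/5, 19/12, 1)
Ac = (0, 0, 3857/6624, 140/397)
Σ b_i: 235/513·1 + (-1625/153468)·1 + (-3312/26999)·1 + 397/588·1 = 1 ✓
b·c: (-1625/153468)·(-9/5) + (-3312/26999)·19/12 + 397/588·1 = 1/2 ✓
b·c²: (-1625/153468)·81/25 + (-3312/26999)·361/144 + 397/588·1 = 1/3 ✓
b·Ac: (-3312/26999)·3857/6624 + 397/588·140/397 = 1/6 ✓
b·c³: (-1625/153468)·(-729/125) + (-3312/26999)·6859/1728 + 397/588·1 = 1/4 ✓
b·(c∘Ac): (-3312/26999)·73283/79488 + 397/588·140/397 = 1/8 ✓
b·Ac²: (-3312/26999)·(-3857/3680) + 397/588·(-133/1985) = 1/12 ✓
b·A²c: 397/588·49/794 = 1/24 ✓; 4 stages ⇒ order 4.

4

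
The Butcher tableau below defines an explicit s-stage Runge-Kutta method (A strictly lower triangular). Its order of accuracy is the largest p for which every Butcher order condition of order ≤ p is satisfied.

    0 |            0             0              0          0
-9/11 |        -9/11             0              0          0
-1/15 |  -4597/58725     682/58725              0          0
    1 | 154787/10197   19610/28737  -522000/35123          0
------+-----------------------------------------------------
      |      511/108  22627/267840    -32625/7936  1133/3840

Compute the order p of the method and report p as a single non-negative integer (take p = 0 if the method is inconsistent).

4

b = (511/108, 22627/267840, -32625/7936, 1133/3840)
c = (0, -9/11, -1/15, 1)
Ac = (0, 0, -62/6525, 490/1133)
Σ b_i: 511/108·1 + 22627/267840·1 + (-32625/7936)·1 + 1133/3840·1 = 1 ✓
b·c: 22627/267840·(-9/11) + (-32625/7936)·(-1/15) + 1133/3840·1 = 1/2 ✓
b·c²: 22627/267840·81/121 + (-32625/7936)·1/225 + 1133/3840·1 = 1/3 ✓
b·Ac: (-32625/7936)·(-62/6525) + 1133/3840·490/1133 = 1/6 ✓
b·c³: 22627/267840·(-729/1331) + (-32625/7936)·(-1/3375) + 1133/3840·1 = 1/4 ✓
b·(c∘Ac): (-32625/7936)·62/97875 + 1133/3840·490/1133 = 1/8 ✓
b·Ac²: (-32625/7936)·62/7975 + 1133/3840·4870/12463 = 1/12 ✓
b·A²c: 1133/3840·160/1133 = 1/24 ✓; 4 stages ⇒ order 4.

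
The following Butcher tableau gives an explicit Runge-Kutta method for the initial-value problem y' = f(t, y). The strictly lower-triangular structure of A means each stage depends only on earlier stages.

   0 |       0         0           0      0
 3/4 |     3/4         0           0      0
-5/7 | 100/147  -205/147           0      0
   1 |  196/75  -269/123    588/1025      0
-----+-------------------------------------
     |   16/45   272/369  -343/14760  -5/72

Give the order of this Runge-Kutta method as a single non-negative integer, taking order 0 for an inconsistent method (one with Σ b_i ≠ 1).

b = (16/45, 272/369, -343/14760, -5/72)
c = (0, 3/4, -5/7, 1)
Ac = (0, 0, -205/196, -41/20)
Σ b_i: 16/45·1 + 272/369·1 + (-343/14760)·1 + (-5/72)·1 = 1 ✓
b·c: 272/369·3/4 + (-343/14760)·(-5/7) + (-5/72)·1 = 1/2 ✓
b·c²: 272/369·9/16 + (-343/14760)·25/49 + (-5/72)·1 = 1/3 ✓
b·Ac: (-343/14760)·(-205/196) + (-5/72)·(-41/20) = 1/6 ✓
b·c³: 272/369·27/64 + (-343/14760)·(-125/343) + (-5/72)·1 = 1/4 ✓
b·(c∘Ac): (-343/14760)·1025/1372 + (-5/72)·(-41/20) = 1/8 ✓
b·Ac²: (-343/14760)·(-615/784) + (-5/72)·(-15/16) = 1/12 ✓
b·A²c: (-5/72)·(-3/5) = 1/24 ✓; 4 stages ⇒ order 4.

4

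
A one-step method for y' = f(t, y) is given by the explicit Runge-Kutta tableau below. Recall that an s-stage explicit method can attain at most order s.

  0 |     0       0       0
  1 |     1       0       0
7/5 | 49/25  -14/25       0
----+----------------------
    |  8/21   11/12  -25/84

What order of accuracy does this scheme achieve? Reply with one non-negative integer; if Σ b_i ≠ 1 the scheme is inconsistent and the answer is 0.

b = (8/21, 11/12, -25/84)
c = (0, 1, 7/5)
Ac = (0, 0, -14/25)
Σ b_i: 8/21·1 + 11/12·1 + (-25/84)·1 = 1 ✓
b·c: 11/12·1 + (-25/84)·7/5 = 1/2 ✓
b·c²: 11/12·1 + (-25/84)·49/25 = 1/3 ✓
b·Ac: (-25/84)·(-14/25) = 1/6 ✓; 3 stages ⇒ order 3.

3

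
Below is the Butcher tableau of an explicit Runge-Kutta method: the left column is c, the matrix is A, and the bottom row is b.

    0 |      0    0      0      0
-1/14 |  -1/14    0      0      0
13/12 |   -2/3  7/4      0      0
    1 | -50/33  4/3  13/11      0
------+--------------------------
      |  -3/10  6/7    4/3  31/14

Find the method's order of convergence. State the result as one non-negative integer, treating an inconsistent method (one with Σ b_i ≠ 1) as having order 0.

b = (-3/10, 6/7, 4/3, 31/14)
c = (0, -1/14, 13/12, 1)
Ac = (0, 0, -1/8, 365/308)
Σ b_i: (-3/10)·1 + 6/7·1 + 4/3·1 + 31/14·1 = 431/105 ≠ 1 ⇒ order 0.

0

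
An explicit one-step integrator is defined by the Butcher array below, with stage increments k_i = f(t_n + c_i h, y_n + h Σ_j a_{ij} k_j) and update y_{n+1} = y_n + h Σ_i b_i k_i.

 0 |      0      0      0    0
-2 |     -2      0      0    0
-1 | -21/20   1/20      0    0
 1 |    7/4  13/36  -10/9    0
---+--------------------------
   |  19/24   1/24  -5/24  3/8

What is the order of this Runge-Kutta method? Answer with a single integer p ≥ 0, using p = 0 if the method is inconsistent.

4

b = (19/24, 1/24, -5/24, 3/8)
c = (0, -2, -1, 1)
Ac = (0, 0, -1/10, 7/18)
Σ b_i: 19/24·1 + 1/24·1 + (-5/24)·1 + 3/8·1 = 1 ✓
b·c: 1/24·(-2) + (-5/24)·(-1) + 3/8·1 = 1/2 ✓
b·c²: 1/24·4 + (-5/24)·1 + 3/8·1 = 1/3 ✓
b·Ac: (-5/24)·(-1/10) + 3/8·7/18 = 1/6 ✓
b·c³: 1/24·(-8) + (-5/24)·(-1) + 3/8·1 = 1/4 ✓
b·(c∘Ac): (-5/24)·1/10 + 3/8·7/18 = 1/8 ✓
b·Ac²: (-5/24)·1/5 + 3/8·1/3 = 1/12 ✓
b·A²c: 3/8·1/9 = 1/24 ✓; 4 stages ⇒ order 4.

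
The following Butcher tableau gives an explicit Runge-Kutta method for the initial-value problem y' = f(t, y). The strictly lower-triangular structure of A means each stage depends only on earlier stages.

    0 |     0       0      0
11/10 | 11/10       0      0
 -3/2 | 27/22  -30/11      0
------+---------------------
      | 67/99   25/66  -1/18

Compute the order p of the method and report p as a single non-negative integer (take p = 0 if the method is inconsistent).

b = (67/99, 25/66, -1/18)
c = (0, 11/10, -3/2)
Ac = (0, 0, -3)
Σ b_i: 67/99·1 + 25/66·1 + (-1/18)·1 = 1 ✓
b·c: 25/66·11/10 + (-1/18)·(-3/2) = 1/2 ✓
b·c²: 25/66·121/100 + (-1/18)·9/4 = 1/3 ✓
b·Ac: (-1/18)·(-3) = 1/6 ✓; 3 stages ⇒ order 3.

3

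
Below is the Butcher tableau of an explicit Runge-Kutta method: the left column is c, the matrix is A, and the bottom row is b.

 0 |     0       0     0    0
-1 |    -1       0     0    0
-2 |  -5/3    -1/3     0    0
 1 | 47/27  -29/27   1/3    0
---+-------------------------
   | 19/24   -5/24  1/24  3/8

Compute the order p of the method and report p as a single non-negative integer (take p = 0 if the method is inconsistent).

4

b = (19/24, -5/24, 1/24, 3/8)
c = (0, -1, -2, 1)
Ac = (0, 0, 1/3, 11/27)
Σ b_i: 19/24·1 + (-5/24)·1 + 1/24·1 + 3/8·1 = 1 ✓
b·c: (-5/24)·(-1) + 1/24·(-2) + 3/8·1 = 1/2 ✓
b·c²: (-5/24)·1 + 1/24·4 + 3/8·1 = 1/3 ✓
b·Ac: 1/24·1/3 + 3/8·11/27 = 1/6 ✓
b·c³: (-5/24)·(-1) + 1/24·(-8) + 3/8·1 = 1/4 ✓
b·(c∘Ac): 1/24·(-2/3) + 3/8·11/27 = 1/8 ✓
b·Ac²: 1/24·(-1/3) + 3/8·7/27 = 1/12 ✓
b·A²c: 3/8·1/9 = 1/24 ✓; 4 stages ⇒ order 4.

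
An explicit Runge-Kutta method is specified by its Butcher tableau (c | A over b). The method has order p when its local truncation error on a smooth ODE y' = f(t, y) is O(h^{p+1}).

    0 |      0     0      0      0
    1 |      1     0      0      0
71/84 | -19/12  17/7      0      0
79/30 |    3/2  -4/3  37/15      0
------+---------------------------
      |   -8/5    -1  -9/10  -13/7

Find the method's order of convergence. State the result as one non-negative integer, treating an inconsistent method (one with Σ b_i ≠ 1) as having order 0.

b = (-8/5, -1, -9/10, -13/7)
c = (0, 1, 71/84, 79/30)
Ac = (0, 0, 17/7, 947/1260)
Σ b_i: (-8/5)·1 + (-1)·1 + (-9/10)·1 + (-13/7)·1 = -75/14 ≠ 1 ⇒ order 0.

0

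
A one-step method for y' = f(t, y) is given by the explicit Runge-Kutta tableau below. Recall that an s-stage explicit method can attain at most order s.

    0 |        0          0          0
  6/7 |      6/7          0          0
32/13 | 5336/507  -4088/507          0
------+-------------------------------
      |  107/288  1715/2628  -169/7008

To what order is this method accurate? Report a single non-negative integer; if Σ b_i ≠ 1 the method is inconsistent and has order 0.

b = (107/288, 1715/2628, -169/7008)
c = (0, 6/7, 32/13)
Ac = (0, 0, -1168/169)
Σ b_i: 107/288·1 + 1715/2628·1 + (-169/7008)·1 = 1 ✓
b·c: 1715/2628·6/7 + (-169/7008)·32/13 = 1/2 ✓
b·c²: 1715/2628·36/49 + (-169/7008)·1024/169 = 1/3 ✓
b·Ac: (-169/7008)·(-1168/169) = 1/6 ✓; 3 stages ⇒ order 3.

3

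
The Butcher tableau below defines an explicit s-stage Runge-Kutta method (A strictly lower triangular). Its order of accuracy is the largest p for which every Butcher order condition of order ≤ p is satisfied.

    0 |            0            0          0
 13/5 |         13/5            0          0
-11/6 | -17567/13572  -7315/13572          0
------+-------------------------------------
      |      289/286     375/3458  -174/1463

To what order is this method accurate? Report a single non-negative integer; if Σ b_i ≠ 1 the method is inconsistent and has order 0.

3

b = (289/286, 375/3458, -174/1463)
c = (0, 13/5, -11/6)
Ac = (0, 0, -1463/1044)
Σ b_i: 289/286·1 + 375/3458·1 + (-174/1463)·1 = 1 ✓
b·c: 375/3458·13/5 + (-174/1463)·(-11/6) = 1/2 ✓
b·c²: 375/3458·169/25 + (-174/1463)·121/36 = 1/3 ✓
b·Ac: (-174/1463)·(-1463/1044) = 1/6 ✓; 3 stages ⇒ order 3.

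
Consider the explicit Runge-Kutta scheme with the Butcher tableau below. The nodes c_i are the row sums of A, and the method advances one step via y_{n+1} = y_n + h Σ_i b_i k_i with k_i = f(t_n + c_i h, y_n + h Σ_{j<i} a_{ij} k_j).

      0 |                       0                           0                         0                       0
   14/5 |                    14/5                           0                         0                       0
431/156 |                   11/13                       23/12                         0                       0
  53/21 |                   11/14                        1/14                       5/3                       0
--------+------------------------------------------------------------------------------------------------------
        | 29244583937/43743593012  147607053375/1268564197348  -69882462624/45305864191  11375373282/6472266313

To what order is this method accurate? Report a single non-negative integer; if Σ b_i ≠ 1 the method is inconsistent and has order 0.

b = (29244583937/43743593012, 147607053375/1268564197348, -69882462624/45305864191, 11375373282/6472266313)
c = (0, 14/5, 431/156, 53/21)
Ac = (0, 0, 161/30, 11243/2340)
Σ b_i: 29244583937/43743593012·1 + 147607053375/1268564197348·1 + (-69882462624/45305864191)·1 + 11375373282/6472266313·1 = 1 ✓
b·c: 147607053375/1268564197348·14/5 + (-69882462624/45305864191)·431/156 + 11375373282/6472266313·53/21 = 1/2 ✓
b·c²: 147607053375/1268564197348·196/25 + (-69882462624/45305864191)·185761/24336 + 11375373282/6472266313·2809/441 = 1/3 ✓
b·Ac: (-69882462624/45305864191)·161/30 + 11375373282/6472266313·11243/2340 = 1/6 ✓
b·c³: 147607053375/1268564197348·2744/125 + (-69882462624/45305864191)·80062991/3796416 + 11375373282/6472266313·148877/9261 = -4403683168195/2559000191202 ≠ 1/4 ⇒ order 3.
b·(c∘Ac): (-69882462624/45305864191)·69391/4680 + 11375373282/6472266313·595879/49140 = -31291833397/20086343730 ≠ 1/8
b·Ac²: (-69882462624/45305864191)·1127/75 + 11375373282/6472266313·24242237/1825200 = 173147461403/1044489873960 ≠ 1/12
b·A²c: 11375373282/6472266313·161/18 = 305239183067/19416798939 ≠ 1/24

3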